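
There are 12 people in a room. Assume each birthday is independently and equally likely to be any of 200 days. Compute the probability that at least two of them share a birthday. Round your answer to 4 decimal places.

0.2857

It's easier to compute the probability that all 12 are distinct.
P(all distinct) = 200/200 · 199/200 · ··· · 189/200 ≈ 0.7143.
So the probability of at least one match is 1 − 0.7143 = 0.2857.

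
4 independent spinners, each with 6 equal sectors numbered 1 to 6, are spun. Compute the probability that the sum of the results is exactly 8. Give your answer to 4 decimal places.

There are 6^4 = 1296 equally likely outcomes.
The number of ordered 4-tuples from {1,…,6} summing to 8 is 35.
P(sum = 8) = 35/1296 ≈ 0.0270.

0.0270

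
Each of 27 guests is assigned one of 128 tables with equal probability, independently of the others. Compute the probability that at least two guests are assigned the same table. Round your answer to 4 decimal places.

0.9479

It's easier to compute the probability that all 27 are distinct.
P(all distinct) = 128/128 · 127/128 · ··· · 102/128 ≈ 0.0521.
So the probability of at least one match is 1 − 0.0521 = 0.9479.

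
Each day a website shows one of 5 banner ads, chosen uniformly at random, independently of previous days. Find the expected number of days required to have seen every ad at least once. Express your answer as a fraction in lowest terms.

After i distinct types are collected, each trial gives a new one with probability (5−i)/5, so the expected wait for the next new type is 5/(5−i).
E = 5/5 + 5/4 + 5/3 + 5/2 + 5/1 = 137/12.

137/12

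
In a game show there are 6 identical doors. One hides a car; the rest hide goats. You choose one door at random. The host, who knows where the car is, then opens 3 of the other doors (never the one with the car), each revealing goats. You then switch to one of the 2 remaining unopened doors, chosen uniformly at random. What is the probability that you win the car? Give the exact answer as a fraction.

Your original door holds the car with probability 1/6, so the other 5 collectively hold it with probability 5/6.
The host can always find 3 empty doors to open, so the reveals don't change that 5/6; it is now spread over the 2 remaining unopened doors.
P(win by switching) = (5/6) · (1/2) = 5/12.

5/12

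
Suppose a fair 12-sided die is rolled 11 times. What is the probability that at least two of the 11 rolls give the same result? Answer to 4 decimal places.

P(all 11 different) = 12/12 · 11/12 · ··· · 2/12 ≈ 0.0006.
P(at least two equal) = 1 − 0.0006 = 0.9994.

0.9994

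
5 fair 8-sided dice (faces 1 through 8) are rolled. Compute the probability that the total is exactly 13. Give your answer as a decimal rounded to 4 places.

0.0150

There are 8^5 = 32768 equally likely outcomes.
The number of ordered 5-tuples from {1,…,8} summing to 13 is 490.
P(sum = 13) = 490/32768 = 245/16384 ≈ 0.0150.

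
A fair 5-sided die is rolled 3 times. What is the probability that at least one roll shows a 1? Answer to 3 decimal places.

P(no roll shows a 1) = (4/5)^3 ≈ 0.512.
P(at least one) = 1 − 0.512 = 0.488.

0.488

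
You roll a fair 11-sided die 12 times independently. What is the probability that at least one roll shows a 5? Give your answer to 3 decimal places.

P(no roll shows a 5) = (10/11)^12 ≈ 0.319.
P(at least one) = 1 − 0.319 = 0.681.

0.681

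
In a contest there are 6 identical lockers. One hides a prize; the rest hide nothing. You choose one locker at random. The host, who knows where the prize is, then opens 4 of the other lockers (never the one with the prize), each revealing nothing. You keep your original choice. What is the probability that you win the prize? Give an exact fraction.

1/6

The host can always open 4 empty lockers regardless of your choice, so the reveals give no information about your original locker.
P(win by staying) = 1/6.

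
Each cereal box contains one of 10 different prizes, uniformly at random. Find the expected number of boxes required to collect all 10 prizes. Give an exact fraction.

7381/252

After i distinct types are collected, each trial gives a new one with probability (10−i)/10, so the expected wait for the next new type is 10/(10−i).
E = 10/10 + 10/9 + 10/8 + 10/7 + 10/6 + 10/5 + 10/4 + 10/3 + 10/2 + 10/1 = 7381/252.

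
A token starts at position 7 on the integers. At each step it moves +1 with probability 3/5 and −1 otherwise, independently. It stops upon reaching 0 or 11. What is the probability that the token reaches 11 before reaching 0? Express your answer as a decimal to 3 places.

Let r = q/p = (2/5)/(3/5) = 2/3. The recurrence P(i) = p·P(i+1) + q·P(i−1) with P(0)=0, P(11)=1 gives P(i) = (1 − r^i)/(1 − r^11).
P(7) = (1 − (2/3)^7) / (1 − (2/3)^11) = 166779/175099 ≈ 0.952.

0.952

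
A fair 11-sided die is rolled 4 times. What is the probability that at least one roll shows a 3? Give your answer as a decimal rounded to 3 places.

P(no roll shows a 3) = (10/11)^4 ≈ 0.683.
P(at least one) = 1 − 0.683 = 0.317.

0.317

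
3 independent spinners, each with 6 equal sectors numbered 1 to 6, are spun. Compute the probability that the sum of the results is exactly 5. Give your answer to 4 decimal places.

0.0278

There are 6^3 = 216 equally likely outcomes.
The number of ordered 3-tuples from {1,…,6} summing to 5 is 6.
P(sum = 5) = 6/216 = 1/36 ≈ 0.0278.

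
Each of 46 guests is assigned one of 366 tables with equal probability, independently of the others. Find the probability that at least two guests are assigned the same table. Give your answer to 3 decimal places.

It's easier to compute the probability that all 46 are distinct.
P(all distinct) = 366/366 · 365/366 · ··· · 321/366 ≈ 0.052.
So the probability of at least one match is 1 − 0.052 = 0.948.

0.948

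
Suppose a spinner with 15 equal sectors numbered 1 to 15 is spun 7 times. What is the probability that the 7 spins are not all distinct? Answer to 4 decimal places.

0.8102

P(all 7 different) = 15/15 · 14/15 · ··· · 9/15 ≈ 0.1898.
P(at least two equal) = 1 − 0.1898 = 0.8102.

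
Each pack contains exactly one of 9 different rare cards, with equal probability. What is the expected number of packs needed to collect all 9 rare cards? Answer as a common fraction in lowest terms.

After i distinct types are collected, each trial gives a new one with probability (9−i)/9, so the expected wait for the next new type is 9/(9−i).
E = 9/9 + 9/8 + 9/7 + 9/6 + 9/5 + 9/4 + 9/3 + 9/2 + 9/1 = 7129/280.

7129/280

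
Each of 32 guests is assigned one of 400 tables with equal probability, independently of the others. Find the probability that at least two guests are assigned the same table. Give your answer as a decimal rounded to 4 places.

0.7203

It's easier to compute the probability that all 32 are distinct.
P(all distinct) = 400/400 · 399/400 · ··· · 369/400 ≈ 0.2797.
So the probability of at least one match is 1 − 0.2797 = 0.7203.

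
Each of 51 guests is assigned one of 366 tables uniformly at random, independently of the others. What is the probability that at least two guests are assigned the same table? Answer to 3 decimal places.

It's easier to compute the probability that all 51 are distinct.
P(all distinct) = 366/366 · 365/366 · ··· · 316/366 ≈ 0.026.
So the probability of at least one match is 1 − 0.026 = 0.974.

0.974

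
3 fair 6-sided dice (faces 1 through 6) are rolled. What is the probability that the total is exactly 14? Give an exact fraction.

5/72

There are 6^3 = 216 equally likely outcomes.
The number of ordered 3-tuples from {1,…,6} summing to 14 is 15.
P(sum = 14) = 15/216 = 5/72.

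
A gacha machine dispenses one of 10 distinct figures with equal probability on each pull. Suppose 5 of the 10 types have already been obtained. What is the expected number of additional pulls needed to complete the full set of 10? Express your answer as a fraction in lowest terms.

137/6

Starting from 5 distinct types, each trial gives a new one with probability (10−i)/10 when i types are held, so the wait for the next new type is 10/(10−i).
E = 10/5 + 10/4 + 10/3 + 10/2 + 10/1 = 137/6.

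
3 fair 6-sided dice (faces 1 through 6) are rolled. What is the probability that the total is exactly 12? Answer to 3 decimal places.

0.116

There are 6^3 = 216 equally likely outcomes.
The number of ordered 3-tuples from {1,…,6} summing to 12 is 25.
P(sum = 12) = 25/216 ≈ 0.116.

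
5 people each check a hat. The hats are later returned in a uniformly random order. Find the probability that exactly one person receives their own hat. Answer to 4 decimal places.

0.3750

Choose which one is fixed: C(5,1) = 5 ways.
The remaining 4 must have no fixed point: D(4) = 9.
P = 5·9/120 = 3/8 ≈ 0.3750.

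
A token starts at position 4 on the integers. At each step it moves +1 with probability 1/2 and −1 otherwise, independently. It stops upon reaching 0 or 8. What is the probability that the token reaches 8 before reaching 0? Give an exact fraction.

1/2

With a fair step, P(i) = ½P(i−1) + ½P(i+1) with P(0)=0, P(8)=1 has the linear solution P(i) = i/8.
P(4) = 4/8 = 1/2.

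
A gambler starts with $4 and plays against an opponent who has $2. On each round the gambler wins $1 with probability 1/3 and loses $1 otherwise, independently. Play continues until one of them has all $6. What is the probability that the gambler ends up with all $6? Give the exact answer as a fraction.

Let r = q/p = (2/3)/(1/3) = 2. The recurrence P(i) = p·P(i+1) + q·P(i−1) with P(0)=0, P(6)=1 gives P(i) = (1 − r^i)/(1 − r^6).
P(4) = (1 − (2)^4) / (1 − (2)^6) = 5/21.

5/21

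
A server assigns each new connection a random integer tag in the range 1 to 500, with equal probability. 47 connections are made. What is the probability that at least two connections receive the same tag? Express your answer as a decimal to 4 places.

0.8927

It's easier to compute the probability that all 47 are distinct.
P(all distinct) = 500/500 · 499/500 · ··· · 454/500 ≈ 0.1073.
So the probability of at least one match is 1 − 0.1073 = 0.8927.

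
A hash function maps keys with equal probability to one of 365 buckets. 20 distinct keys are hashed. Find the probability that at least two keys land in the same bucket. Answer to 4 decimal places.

It's easier to compute the probability that all 20 are distinct.
P(all distinct) = 365/365 · 364/365 · ··· · 346/365 ≈ 0.5886.
So the probability of at least one match is 1 − 0.5886 = 0.4114.

0.4114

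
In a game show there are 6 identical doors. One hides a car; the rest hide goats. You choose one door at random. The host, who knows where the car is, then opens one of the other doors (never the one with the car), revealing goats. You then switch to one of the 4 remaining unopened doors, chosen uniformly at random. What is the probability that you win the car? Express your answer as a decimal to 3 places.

0.208

Your original door holds the car with probability 1/6, so the other 5 collectively hold it with probability 5/6.
The host can always find an empty door to open, so this doesn't change that 5/6; it is now spread over the 4 remaining unopened doors.
P(win by switching) = (5/6) · (1/4) = 5/24 ≈ 0.208.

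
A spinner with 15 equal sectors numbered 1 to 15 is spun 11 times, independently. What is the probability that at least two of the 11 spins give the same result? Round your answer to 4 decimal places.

0.9937

P(all 11 different) = 15/15 · 14/15 · ··· · 5/15 ≈ 0.0063.
P(at least two equal) = 1 − 0.0063 = 0.9937.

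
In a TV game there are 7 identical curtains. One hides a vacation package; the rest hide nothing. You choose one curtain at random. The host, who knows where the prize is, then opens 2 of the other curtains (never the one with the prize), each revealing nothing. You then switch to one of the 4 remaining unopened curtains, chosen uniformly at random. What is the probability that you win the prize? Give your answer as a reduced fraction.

3/14

Your original curtain holds the prize with probability 1/7, so the other 6 collectively hold it with probability 6/7.
The host can always find 2 empty curtains to open, so the reveals don't change that 6/7; it is now spread over the 4 remaining unopened curtains.
P(win by switching) = (6/7) · (1/4) = 3/14.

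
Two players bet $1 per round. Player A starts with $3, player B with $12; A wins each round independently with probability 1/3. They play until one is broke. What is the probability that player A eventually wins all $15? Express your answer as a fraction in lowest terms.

Let r = q/p = (2/3)/(1/3) = 2. The recurrence P(i) = p·P(i+1) + q·P(i−1) with P(0)=0, P(15)=1 gives P(i) = (1 − r^i)/(1 − r^15).
P(3) = (1 − (2)^3) / (1 − (2)^15) = 1/4681.

1/4681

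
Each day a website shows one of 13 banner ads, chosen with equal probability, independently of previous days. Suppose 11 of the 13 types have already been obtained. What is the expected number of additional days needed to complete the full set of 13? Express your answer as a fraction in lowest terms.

39/2

Starting from 11 distinct types, each trial gives a new one with probability (13−i)/13 when i types are held, so the wait for the next new type is 13/(13−i).
E = 13/2 + 13/1 = 39/2.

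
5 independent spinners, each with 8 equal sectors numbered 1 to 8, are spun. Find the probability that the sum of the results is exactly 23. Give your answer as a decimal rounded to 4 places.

There are 8^5 = 32768 equally likely outcomes.
The number of ordered 5-tuples from {1,…,8} summing to 23 is 2460.
P(sum = 23) = 2460/32768 = 615/8192 ≈ 0.0751.

0.0751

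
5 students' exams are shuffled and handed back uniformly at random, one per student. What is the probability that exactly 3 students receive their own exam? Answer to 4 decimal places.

0.0833

Choose which 3 of the 5 are fixed: C(5,3) = 10 ways.
The remaining 2 must have no fixed point: D(2) = 1.
P = 10·1/120 = 1/12 ≈ 0.0833.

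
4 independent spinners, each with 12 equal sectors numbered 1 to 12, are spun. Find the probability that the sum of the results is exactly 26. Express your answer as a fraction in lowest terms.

289/5184

There are 12^4 = 20736 equally likely outcomes.
The number of ordered 4-tuples from {1,…,12} summing to 26 is 1156.
P(sum = 26) = 1156/20736 = 289/5184.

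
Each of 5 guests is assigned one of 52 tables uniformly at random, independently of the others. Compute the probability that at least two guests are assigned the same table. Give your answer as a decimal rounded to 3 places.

0.180

It's easier to compute the probability that all 5 are distinct.
P(all distinct) = 52/52 · 51/52 · ··· · 48/52 ≈ 0.820.
So the probability of at least one match is 1 − 0.820 = 0.180.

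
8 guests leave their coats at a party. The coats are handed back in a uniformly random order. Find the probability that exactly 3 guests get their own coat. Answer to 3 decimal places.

0.061

Choose which 3 of the 8 are fixed: C(8,3) = 56 ways.
The remaining 5 must have no fixed point: D(5) = 44.
P = 56·44/40320 = 11/180 ≈ 0.061.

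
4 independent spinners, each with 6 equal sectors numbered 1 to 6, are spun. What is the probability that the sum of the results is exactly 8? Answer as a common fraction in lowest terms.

There are 6^4 = 1296 equally likely outcomes.
The number of ordered 4-tuples from {1,…,6} summing to 8 is 35.
P(sum = 8) = 35/1296.

35/1296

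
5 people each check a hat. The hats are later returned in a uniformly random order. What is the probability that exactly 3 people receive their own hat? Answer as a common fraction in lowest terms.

1/12

Choose which 3 of the 5 are fixed: C(5,3) = 10 ways.
The remaining 2 must have no fixed point: D(2) = 1.
P = 10·1/120 = 1/12.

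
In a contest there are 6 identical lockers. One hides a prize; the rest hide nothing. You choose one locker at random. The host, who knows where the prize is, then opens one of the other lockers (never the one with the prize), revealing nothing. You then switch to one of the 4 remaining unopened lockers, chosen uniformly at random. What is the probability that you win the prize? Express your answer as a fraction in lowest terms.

5/24

Your original locker holds the prize with probability 1/6, so the other 5 collectively hold it with probability 5/6.
The host can always find an empty locker to open, so this doesn't change that 5/6; it is now spread over the 4 remaining unopened lockers.
P(win by switching) = (5/6) · (1/4) = 5/24.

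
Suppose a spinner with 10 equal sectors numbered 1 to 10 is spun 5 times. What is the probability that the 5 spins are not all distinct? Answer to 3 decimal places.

P(all 5 different) = 10/10 · 9/10 · ··· · 6/10 ≈ 0.302.
P(at least two equal) = 1 − 0.302 = 0.698.

0.698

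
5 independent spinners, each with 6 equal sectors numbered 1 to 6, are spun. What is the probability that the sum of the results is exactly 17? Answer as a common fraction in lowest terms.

65/648

There are 6^5 = 7776 equally likely outcomes.
The number of ordered 5-tuples from {1,…,6} summing to 17 is 780.
P(sum = 17) = 780/7776 = 65/648.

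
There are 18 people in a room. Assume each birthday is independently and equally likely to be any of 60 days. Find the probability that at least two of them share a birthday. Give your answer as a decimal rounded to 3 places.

It's easier to compute the probability that all 18 are distinct.
P(all distinct) = 60/60 · 59/60 · ··· · 43/60 ≈ 0.058.
So the probability of at least one match is 1 − 0.058 = 0.942.

0.942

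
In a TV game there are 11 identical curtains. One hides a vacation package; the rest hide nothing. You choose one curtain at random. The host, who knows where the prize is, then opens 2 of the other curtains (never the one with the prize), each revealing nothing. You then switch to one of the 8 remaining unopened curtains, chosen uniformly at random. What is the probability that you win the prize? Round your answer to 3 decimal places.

Your original curtain holds the prize with probability 1/11, so the other 10 collectively hold it with probability 10/11.
The host can always find 2 empty curtains to open, so the reveals don't change that 10/11; it is now spread over the 8 remaining unopened curtains.
P(win by switching) = (10/11) · (1/8) = 5/44 ≈ 0.114.

0.114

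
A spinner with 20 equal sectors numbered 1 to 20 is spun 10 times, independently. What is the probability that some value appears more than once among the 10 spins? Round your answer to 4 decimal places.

P(all 10 different) = 20/20 · 19/20 · ··· · 11/20 ≈ 0.0655.
P(at least two equal) = 1 − 0.0655 = 0.9345.

0.9345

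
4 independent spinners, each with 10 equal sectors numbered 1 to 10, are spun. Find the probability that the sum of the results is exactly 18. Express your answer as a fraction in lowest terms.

27/500

There are 10^4 = 10000 equally likely outcomes.
The number of ordered 4-tuples from {1,…,10} summing to 18 is 540.
P(sum = 18) = 540/10000 = 27/500.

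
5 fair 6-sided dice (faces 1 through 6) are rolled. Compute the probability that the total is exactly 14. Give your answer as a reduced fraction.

There are 6^5 = 7776 equally likely outcomes.
The number of ordered 5-tuples from {1,…,6} summing to 14 is 540.
P(sum = 14) = 540/7776 = 5/72.

5/72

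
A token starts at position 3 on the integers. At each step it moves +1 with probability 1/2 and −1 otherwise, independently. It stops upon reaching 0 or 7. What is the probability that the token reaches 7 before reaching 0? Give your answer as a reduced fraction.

3/7

With a fair step, P(i) = ½P(i−1) + ½P(i+1) with P(0)=0, P(7)=1 has the linear solution P(i) = i/7.
P(3) = 3/7.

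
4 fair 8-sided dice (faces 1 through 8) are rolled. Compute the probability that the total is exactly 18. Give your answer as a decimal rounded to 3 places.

0.084

There are 8^4 = 4096 equally likely outcomes.
The number of ordered 4-tuples from {1,…,8} summing to 18 is 344.
P(sum = 18) = 344/4096 = 43/512 ≈ 0.084.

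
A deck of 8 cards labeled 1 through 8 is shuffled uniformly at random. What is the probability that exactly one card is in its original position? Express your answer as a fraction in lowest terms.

103/280

Choose which one is fixed: C(8,1) = 8 ways.
The remaining 7 must have no fixed point: D(7) = 1854.
P = 8·1854/40320 = 103/280.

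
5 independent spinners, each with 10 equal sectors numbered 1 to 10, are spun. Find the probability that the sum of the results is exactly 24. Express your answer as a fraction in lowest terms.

33/625

There are 10^5 = 100000 equally likely outcomes.
The number of ordered 5-tuples from {1,…,10} summing to 24 is 5280.
P(sum = 24) = 5280/100000 = 33/625.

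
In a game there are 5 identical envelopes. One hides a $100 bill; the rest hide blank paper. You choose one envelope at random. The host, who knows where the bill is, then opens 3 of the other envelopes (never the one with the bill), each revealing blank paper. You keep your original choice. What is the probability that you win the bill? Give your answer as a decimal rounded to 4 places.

The host can always open 3 empty envelopes regardless of your choice, so the reveals give no information about your original envelope.
P(win by staying) = 1/5 ≈ 0.2000.

0.2000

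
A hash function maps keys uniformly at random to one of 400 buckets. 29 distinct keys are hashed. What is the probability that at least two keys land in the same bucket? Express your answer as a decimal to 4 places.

0.6465

It's easier to compute the probability that all 29 are distinct.
P(all distinct) = 400/400 · 399/400 · ··· · 372/400 ≈ 0.3535.
So the probability of at least one match is 1 − 0.3535 = 0.6465.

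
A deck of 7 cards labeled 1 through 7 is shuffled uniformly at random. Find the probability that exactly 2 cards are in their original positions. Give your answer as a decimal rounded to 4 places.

0.1833

Choose which 2 of the 7 are fixed: C(7,2) = 21 ways.
The remaining 5 must have no fixed point: D(5) = 44.
P = 21·44/5040 = 11/60 ≈ 0.1833.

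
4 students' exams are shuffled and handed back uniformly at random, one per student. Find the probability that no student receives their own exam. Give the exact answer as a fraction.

This is the derangement probability: permutations of 4 with no fixed point.
D(4) = 4! · (1 − 1/1! + 1/2! − ··· + (−1)^4/4!) = 9.
P = 9/24 = 3/8.

3/8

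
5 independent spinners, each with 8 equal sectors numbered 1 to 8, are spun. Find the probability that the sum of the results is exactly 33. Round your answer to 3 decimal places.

There are 8^5 = 32768 equally likely outcomes.
The number of ordered 5-tuples from {1,…,8} summing to 33 is 330.
P(sum = 33) = 330/32768 = 165/16384 ≈ 0.010.

0.010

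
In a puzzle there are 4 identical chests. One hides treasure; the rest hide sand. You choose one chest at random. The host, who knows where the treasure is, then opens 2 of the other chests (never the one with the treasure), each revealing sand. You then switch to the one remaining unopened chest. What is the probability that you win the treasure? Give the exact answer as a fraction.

Your original chest holds the treasure with probability 1/4, so the other 3 collectively hold it with probability 3/4.
The host can always find 2 empty chests to open, so the reveals don't change that 3/4; it is now spread over the 1 remaining unopened chest.
P(win by switching) = (3/4) · (1/1) = 3/4.

3/4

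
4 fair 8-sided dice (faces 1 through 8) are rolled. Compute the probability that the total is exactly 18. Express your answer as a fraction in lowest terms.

43/512

There are 8^4 = 4096 equally likely outcomes.
The number of ordered 4-tuples from {1,…,8} summing to 18 is 344.
P(sum = 18) = 344/4096 = 43/512.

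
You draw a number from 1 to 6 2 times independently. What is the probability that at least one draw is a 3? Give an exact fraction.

P(no draw is a 3) = (5/6)^2 = 25/36.
P(at least one) = 1 − 25/36 = 11/36.

11/36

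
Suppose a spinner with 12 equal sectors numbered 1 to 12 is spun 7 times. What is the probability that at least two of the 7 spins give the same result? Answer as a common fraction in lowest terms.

3071/3456

P(all 7 different) = 12/12 · 11/12 · ··· · 6/12 = 385/3456.
P(at least two equal) = 1 − 385/3456 = 3071/3456.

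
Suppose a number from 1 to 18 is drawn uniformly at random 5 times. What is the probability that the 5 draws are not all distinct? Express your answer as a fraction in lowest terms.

997/2187

P(all 5 different) = 18/18 · 17/18 · ··· · 14/18 = 1190/2187.
P(at least two equal) = 1 − 1190/2187 = 997/2187.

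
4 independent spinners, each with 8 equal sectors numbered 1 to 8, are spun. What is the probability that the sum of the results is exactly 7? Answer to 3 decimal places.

There are 8^4 = 4096 equally likely outcomes.
The number of ordered 4-tuples from {1,…,8} summing to 7 is 20.
P(sum = 7) = 20/4096 = 5/1024 ≈ 0.005.

0.005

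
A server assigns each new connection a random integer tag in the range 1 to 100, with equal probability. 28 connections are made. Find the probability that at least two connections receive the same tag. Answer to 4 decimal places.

It's easier to compute the probability that all 28 are distinct.
P(all distinct) = 100/100 · 99/100 · ··· · 73/100 ≈ 0.0152.
So the probability of at least one match is 1 − 0.0152 = 0.9848.

0.9848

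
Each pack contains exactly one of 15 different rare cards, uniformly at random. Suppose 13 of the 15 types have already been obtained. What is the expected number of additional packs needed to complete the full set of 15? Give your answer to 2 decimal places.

Starting from 13 distinct types, each trial gives a new one with probability (15−i)/15 when i types are held, so the wait for the next new type is 15/(15−i).
E = 15/2 + 15/1 = 45/2 ≈ 22.50.

22.50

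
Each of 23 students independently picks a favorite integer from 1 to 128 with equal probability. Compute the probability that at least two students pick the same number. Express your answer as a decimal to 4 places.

0.8780

It's easier to compute the probability that all 23 are distinct.
P(all distinct) = 128/128 · 127/128 · ··· · 106/128 ≈ 0.1220.
So the probability of at least one match is 1 − 0.1220 = 0.8780.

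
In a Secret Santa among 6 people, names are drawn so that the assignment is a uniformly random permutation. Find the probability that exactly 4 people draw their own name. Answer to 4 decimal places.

Choose which 4 of the 6 are fixed: C(6,4) = 15 ways.
The remaining 2 must have no fixed point: D(2) = 1.
P = 15·1/720 = 1/48 ≈ 0.0208.

0.0208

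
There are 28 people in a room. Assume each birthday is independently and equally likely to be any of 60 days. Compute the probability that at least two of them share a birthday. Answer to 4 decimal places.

It's easier to compute the probability that all 28 are distinct.
P(all distinct) = 60/60 · 59/60 · ··· · 33/60 ≈ 0.0005.
So the probability of at least one match is 1 − 0.0005 = 0.9995.

0.9995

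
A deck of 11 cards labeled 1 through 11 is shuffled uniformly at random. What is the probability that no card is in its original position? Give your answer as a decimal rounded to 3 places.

This is the derangement probability: permutations of 11 with no fixed point.
D(11) = 11! · (1 − 1/1! + 1/2! − ··· + (−1)^11/11!) = 14684570.
P = 14684570/39916800 = 1468457/3991680 ≈ 0.368.

0.368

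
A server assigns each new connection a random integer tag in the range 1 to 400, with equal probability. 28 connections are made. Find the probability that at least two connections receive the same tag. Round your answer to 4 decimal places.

0.6199

It's easier to compute the probability that all 28 are distinct.
P(all distinct) = 400/400 · 399/400 · ··· · 373/400 ≈ 0.3801.
So the probability of at least one match is 1 − 0.3801 = 0.6199.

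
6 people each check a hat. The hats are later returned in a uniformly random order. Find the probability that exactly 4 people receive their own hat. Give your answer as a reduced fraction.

1/48

Choose which 4 of the 6 are fixed: C(6,4) = 15 ways.
The remaining 2 must have no fixed point: D(2) = 1.
P = 15·1/720 = 1/48.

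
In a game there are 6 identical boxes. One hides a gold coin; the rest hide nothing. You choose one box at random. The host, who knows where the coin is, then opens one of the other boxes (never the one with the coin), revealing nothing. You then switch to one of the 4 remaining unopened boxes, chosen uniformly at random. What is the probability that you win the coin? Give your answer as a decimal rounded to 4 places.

0.2083

Your original box holds the coin with probability 1/6, so the other 5 collectively hold it with probability 5/6.
The host can always find an empty box to open, so this doesn't change that 5/6; it is now spread over the 4 remaining unopened boxes.
P(win by switching) = (5/6) · (1/4) = 5/24 ≈ 0.2083.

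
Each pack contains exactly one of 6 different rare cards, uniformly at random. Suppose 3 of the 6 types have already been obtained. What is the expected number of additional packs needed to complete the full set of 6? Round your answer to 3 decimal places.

Starting from 3 distinct types, each trial gives a new one with probability (6−i)/6 when i types are held, so the wait for the next new type is 6/(6−i).
E = 6/3 + 6/2 + 6/1 = 11 ≈ 11.000.

11.000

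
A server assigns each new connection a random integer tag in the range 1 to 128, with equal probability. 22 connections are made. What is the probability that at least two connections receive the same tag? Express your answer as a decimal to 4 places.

0.8527

It's easier to compute the probability that all 22 are distinct.
P(all distinct) = 128/128 · 127/128 · ··· · 107/128 ≈ 0.1473.
So the probability of at least one match is 1 − 0.1473 = 0.8527.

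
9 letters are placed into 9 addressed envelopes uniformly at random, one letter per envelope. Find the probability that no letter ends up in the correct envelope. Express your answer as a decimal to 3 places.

This is the derangement probability: permutations of 9 with no fixed point.
D(9) = 9! · (1 − 1/1! + 1/2! − ··· + (−1)^9/9!) = 133496.
P = 133496/362880 = 16687/45360 ≈ 0.368.

0.368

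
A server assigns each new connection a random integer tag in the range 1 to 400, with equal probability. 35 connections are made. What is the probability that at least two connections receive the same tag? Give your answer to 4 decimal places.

It's easier to compute the probability that all 35 are distinct.
P(all distinct) = 400/400 · 399/400 · ··· · 366/400 ≈ 0.2161.
So the probability of at least one match is 1 − 0.2161 = 0.7839.

0.7839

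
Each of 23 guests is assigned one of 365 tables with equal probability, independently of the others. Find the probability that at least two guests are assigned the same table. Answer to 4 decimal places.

It's easier to compute the probability that all 23 are distinct.
P(all distinct) = 365/365 · 364/365 · ··· · 343/365 ≈ 0.4927.
So the probability of at least one match is 1 − 0.4927 = 0.5073.

0.5073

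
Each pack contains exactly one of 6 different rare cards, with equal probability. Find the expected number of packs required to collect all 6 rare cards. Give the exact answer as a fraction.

147/10

After i distinct types are collected, each trial gives a new one with probability (6−i)/6, so the expected wait for the next new type is 6/(6−i).
E = 6/6 + 6/5 + 6/4 + 6/3 + 6/2 + 6/1 = 147/10.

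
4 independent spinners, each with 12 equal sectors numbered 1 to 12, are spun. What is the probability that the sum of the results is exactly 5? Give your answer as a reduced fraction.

1/5184

There are 12^4 = 20736 equally likely outcomes.
The number of ordered 4-tuples from {1,…,12} summing to 5 is 4.
P(sum = 5) = 4/20736 = 1/5184.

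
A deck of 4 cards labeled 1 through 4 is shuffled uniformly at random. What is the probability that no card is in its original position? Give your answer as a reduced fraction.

This is the derangement probability: permutations of 4 with no fixed point.
D(4) = 4! · (1 − 1/1! + 1/2! − ··· + (−1)^4/4!) = 9.
P = 9/24 = 3/8.

3/8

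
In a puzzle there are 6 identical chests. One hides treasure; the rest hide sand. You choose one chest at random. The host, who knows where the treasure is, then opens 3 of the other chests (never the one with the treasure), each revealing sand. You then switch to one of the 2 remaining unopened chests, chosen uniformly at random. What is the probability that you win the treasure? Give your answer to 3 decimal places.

0.417

Your original chest holds the treasure with probability 1/6, so the other 5 collectively hold it with probability 5/6.
The host can always find 3 empty chests to open, so the reveals don't change that 5/6; it is now spread over the 2 remaining unopened chests.
P(win by switching) = (5/6) · (1/2) = 5/12 ≈ 0.417.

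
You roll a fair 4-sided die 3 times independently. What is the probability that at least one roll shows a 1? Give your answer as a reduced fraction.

37/64

P(no roll shows a 1) = (3/4)^3 = 27/64.
P(at least one) = 1 − 27/64 = 37/64.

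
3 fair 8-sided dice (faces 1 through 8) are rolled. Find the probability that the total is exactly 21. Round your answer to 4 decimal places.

0.0195

There are 8^3 = 512 equally likely outcomes.
The number of ordered 3-tuples from {1,…,8} summing to 21 is 10.
P(sum = 21) = 10/512 = 5/256 ≈ 0.0195.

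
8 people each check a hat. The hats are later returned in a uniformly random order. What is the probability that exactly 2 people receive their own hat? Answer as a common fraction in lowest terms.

Choose which 2 of the 8 are fixed: C(8,2) = 28 ways.
The remaining 6 must have no fixed point: D(6) = 265.
P = 28·265/40320 = 53/288.

53/288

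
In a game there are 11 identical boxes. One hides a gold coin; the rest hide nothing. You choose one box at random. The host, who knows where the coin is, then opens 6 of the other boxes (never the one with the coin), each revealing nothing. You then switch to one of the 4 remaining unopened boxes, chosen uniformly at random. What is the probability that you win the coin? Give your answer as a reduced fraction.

5/22

Your original box holds the coin with probability 1/11, so the other 10 collectively hold it with probability 10/11.
The host can always find 6 empty boxes to open, so the reveals don't change that 10/11; it is now spread over the 4 remaining unopened boxes.
P(win by switching) = (10/11) · (1/4) = 5/22.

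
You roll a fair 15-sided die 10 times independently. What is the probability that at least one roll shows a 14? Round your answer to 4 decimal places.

0.4984

P(no roll shows a 14) = (14/15)^10 ≈ 0.5016.
P(at least one) = 1 − 0.5016 = 0.4984.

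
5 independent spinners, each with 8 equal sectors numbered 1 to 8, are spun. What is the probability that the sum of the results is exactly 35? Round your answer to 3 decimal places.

0.004

There are 8^5 = 32768 equally likely outcomes.
The number of ordered 5-tuples from {1,…,8} summing to 35 is 126.
P(sum = 35) = 126/32768 = 63/16384 ≈ 0.004.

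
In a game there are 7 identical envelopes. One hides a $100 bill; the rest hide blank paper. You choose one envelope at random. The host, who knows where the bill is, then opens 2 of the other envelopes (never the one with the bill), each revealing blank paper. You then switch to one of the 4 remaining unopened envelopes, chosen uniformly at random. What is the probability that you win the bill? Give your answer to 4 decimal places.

0.2143

Your original envelope holds the bill with probability 1/7, so the other 6 collectively hold it with probability 6/7.
The host can always find 2 empty envelopes to open, so the reveals don't change that 6/7; it is now spread over the 4 remaining unopened envelopes.
P(win by switching) = (6/7) · (1/4) = 3/14 ≈ 0.2143.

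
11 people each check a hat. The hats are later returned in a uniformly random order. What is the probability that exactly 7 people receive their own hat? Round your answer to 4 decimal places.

Choose which 7 of the 11 are fixed: C(11,7) = 330 ways.
The remaining 4 must have no fixed point: D(4) = 9.
P = 330·9/39916800 = 1/13440 ≈ 0.0001.

0.0001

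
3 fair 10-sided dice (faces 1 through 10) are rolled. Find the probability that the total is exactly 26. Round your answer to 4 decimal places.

There are 10^3 = 1000 equally likely outcomes.
The number of ordered 3-tuples from {1,…,10} summing to 26 is 15.
P(sum = 26) = 15/1000 = 3/200 ≈ 0.0150.

0.0150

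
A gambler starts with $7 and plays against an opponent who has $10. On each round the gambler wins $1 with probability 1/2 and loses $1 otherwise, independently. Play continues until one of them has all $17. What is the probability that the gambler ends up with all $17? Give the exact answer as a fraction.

With a fair step, P(i) = ½P(i−1) + ½P(i+1) with P(0)=0, P(17)=1 has the linear solution P(i) = i/17.
P(7) = 7/17.

7/17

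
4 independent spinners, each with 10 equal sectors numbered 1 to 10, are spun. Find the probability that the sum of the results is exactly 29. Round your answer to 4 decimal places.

0.0348

There are 10^4 = 10000 equally likely outcomes.
The number of ordered 4-tuples from {1,…,10} summing to 29 is 348.
P(sum = 29) = 348/10000 = 87/2500 ≈ 0.0348.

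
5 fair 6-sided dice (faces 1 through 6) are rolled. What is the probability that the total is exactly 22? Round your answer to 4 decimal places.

0.0540

There are 6^5 = 7776 equally likely outcomes.
The number of ordered 5-tuples from {1,…,6} summing to 22 is 420.
P(sum = 22) = 420/7776 = 35/648 ≈ 0.0540.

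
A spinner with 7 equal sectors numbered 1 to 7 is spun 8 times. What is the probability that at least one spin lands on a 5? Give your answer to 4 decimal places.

P(no spin lands on a 5) = (6/7)^8 ≈ 0.2914.
P(at least one) = 1 − 0.2914 = 0.7086.

0.7086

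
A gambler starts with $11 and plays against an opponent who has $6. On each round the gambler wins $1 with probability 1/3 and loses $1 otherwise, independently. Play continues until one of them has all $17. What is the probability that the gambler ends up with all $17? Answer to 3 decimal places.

Let r = q/p = (2/3)/(1/3) = 2. The recurrence P(i) = p·P(i+1) + q·P(i−1) with P(0)=0, P(17)=1 gives P(i) = (1 − r^i)/(1 − r^17).
P(11) = (1 − (2)^11) / (1 − (2)^17) = 2047/131071 ≈ 0.016.

0.016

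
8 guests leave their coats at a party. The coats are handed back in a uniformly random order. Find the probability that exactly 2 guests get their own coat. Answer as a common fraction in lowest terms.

53/288

Choose which 2 of the 8 are fixed: C(8,2) = 28 ways.
The remaining 6 must have no fixed point: D(6) = 265.
P = 28·265/40320 = 53/288.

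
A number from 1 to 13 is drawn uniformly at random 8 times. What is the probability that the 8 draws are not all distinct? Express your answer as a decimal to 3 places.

P(all 8 different) = 13/13 · 12/13 · ··· · 6/13 ≈ 0.064.
P(at least two equal) = 1 − 0.064 = 0.936.

0.936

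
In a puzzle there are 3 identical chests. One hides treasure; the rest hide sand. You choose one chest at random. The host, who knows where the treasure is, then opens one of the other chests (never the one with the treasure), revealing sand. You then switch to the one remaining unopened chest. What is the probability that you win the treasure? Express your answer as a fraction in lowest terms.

2/3

Your original chest holds the treasure with probability 1/3, so the other 2 collectively hold it with probability 2/3.
The host can always find an empty chest to open, so this doesn't change that 2/3; it is now spread over the 1 remaining unopened chest.
P(win by switching) = (2/3) · (1/1) = 2/3.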